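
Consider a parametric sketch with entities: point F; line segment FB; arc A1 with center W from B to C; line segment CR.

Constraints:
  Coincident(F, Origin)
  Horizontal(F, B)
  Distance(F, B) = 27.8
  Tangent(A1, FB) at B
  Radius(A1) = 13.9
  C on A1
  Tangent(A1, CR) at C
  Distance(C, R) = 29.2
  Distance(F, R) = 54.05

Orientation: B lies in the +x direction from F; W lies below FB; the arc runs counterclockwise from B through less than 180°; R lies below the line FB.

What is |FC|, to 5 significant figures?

25.130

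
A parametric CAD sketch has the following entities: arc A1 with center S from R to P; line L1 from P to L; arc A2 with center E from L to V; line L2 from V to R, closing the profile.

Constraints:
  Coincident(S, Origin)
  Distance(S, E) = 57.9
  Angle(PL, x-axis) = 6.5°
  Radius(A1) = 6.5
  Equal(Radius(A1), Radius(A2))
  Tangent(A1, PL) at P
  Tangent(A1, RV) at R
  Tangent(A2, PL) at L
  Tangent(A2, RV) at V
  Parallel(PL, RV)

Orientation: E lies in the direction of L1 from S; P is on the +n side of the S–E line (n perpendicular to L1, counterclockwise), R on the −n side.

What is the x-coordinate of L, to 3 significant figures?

56.8

The slot axis is L1's direction at 6.5°, so u = (cos 6.5°, sin 6.5°) = (0.994, 0.113) and n = (−sin 6.5°, cos 6.5°) = (-0.113, 0.994). S is at the origin and E lies 57.9 along u from S, so E = 57.9·u = (57.5, 6.55). Tangency of A1 to both parallel lines with radius 6.5 puts P and R at S ± 6.5·n: P = (-0.736, 6.46), R = (0.736, -6.46). Equal radii place L and V the same way about E: L = E + 6.5·n = (56.8, 13.0), V = E − 6.5·n = (58.3, 0.0962). So L.x = 56.8.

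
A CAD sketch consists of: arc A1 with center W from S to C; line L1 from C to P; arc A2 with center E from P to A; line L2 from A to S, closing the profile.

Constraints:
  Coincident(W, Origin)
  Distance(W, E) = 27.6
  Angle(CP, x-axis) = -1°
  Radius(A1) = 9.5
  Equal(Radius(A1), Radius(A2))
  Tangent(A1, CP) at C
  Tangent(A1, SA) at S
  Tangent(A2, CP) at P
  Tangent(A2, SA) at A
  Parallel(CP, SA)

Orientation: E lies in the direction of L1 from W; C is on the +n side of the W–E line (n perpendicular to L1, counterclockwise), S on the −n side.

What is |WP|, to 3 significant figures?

29.2

The slot axis is L1's direction at -1.0°, so u = (cos -1.0°, sin -1.0°) = (1.00, -0.0175) and n = (−sin -1.0°, cos -1.0°) = (0.0175, 1.00). W is at the origin and E lies 27.6 along u from W, so E = 27.6·u = (27.6, -0.482). Tangency of A1 to both parallel lines with radius 9.5 puts C and S at W ± 9.5·n: C = (0.166, 9.50), S = (-0.166, -9.50). Equal radii place P and A the same way about E: P = E + 9.5·n = (27.8, 9.02), A = E − 9.5·n = (27.4, -9.98). Then |WP| = |P − W| = 29.2.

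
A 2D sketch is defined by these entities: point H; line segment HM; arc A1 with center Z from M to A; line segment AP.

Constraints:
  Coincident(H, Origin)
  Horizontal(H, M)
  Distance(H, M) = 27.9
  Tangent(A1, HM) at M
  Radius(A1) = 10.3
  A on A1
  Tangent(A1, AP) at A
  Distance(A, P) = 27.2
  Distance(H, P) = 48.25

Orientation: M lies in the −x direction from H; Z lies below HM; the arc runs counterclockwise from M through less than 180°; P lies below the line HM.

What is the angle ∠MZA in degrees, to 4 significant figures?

110.8°

Checks: ∠(ZM, MH) = 90.00° ✓; |ZM| = 10.30 ✓; |ZA| = 10.30 ✓; ∠(ZA, AP) = 90.00° ✓; |AP| = 27.20 ✓; |HP| = 48.25 ✓.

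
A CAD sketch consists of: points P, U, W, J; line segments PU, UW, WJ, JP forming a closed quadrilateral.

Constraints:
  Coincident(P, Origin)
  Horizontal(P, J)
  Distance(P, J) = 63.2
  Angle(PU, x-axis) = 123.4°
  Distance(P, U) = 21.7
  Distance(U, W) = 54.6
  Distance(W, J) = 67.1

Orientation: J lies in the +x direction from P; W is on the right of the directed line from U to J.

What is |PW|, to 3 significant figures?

34.1

Checks: |UW| = 54.60 ✓; |WJ| = 67.10 ✓.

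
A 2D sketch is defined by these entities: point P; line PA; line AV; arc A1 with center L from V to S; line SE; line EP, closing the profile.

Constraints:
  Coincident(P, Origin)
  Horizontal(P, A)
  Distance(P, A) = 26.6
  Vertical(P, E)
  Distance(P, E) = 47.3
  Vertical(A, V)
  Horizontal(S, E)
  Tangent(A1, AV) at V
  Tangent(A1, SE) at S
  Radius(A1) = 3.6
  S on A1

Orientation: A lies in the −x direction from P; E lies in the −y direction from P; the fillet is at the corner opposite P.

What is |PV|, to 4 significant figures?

51.16

The virtual corner opposite P is at (-26.60, -47.30). Tangency of A1 to AV means the radius LV is perpendicular to AV and since A1 is tangent to SE there, LS ⟂ SE, with radius 3.6, so the center L sits 3.6 in from both sides at L = (-23.00, -43.70). That places the tangent points at V = (-26.60, -43.70) on AV and S = (-23.00, -47.30) on SE. Then |PV| = |V − P| = 51.16.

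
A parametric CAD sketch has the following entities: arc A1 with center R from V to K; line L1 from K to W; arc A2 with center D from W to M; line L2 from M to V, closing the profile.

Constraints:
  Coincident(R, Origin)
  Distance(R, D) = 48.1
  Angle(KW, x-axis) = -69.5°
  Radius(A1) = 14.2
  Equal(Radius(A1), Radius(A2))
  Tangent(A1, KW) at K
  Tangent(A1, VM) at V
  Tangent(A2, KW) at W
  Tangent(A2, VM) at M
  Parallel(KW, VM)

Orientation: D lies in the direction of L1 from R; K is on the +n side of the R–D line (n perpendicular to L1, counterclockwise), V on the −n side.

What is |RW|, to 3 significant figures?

50.2

Tangency of A1 to both parallel lines with radius 14.2 puts K and V at R ± 14.2·n: K = (13.3, 4.97), V = (-13.3, -4.97). Equal radii place W and M the same way about D: W = D + 14.2·n = (30.1, -40.1), M = D − 14.2·n = (3.54, -50.0). Then |RW| = |W − R| = 50.2.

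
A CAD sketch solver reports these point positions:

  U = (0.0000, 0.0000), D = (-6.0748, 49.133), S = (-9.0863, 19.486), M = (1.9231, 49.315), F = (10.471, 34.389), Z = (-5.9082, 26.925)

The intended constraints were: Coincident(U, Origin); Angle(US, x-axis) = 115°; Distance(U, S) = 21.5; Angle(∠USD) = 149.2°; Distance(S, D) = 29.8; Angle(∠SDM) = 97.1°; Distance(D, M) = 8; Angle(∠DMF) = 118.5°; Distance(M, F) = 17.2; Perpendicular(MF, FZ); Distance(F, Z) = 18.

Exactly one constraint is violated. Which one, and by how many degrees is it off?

Perpendicular(MF, FZ) — off by 5.30°.

U = (0.00, 0.00) ✓; US at 115.0° ✓; |US| = 21.50 ✓; ∠USD = 149.2° ✓; |SD| = 29.80 ✓; ∠SDM = 97.10° ✓; |DM| = 8.000 ✓; ∠DMF = 118.5° ✓; |MF| = 17.20 ✓; ∠(MF, FZ) = 95.30° ✗; |FZ| = 18.00 ✓.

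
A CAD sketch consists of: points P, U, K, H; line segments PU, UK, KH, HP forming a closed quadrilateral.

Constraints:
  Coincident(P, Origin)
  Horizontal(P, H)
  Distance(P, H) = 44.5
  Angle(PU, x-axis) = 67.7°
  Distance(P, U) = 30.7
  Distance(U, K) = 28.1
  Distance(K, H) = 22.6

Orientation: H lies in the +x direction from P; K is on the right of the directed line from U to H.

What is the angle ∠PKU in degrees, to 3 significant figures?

74.3°

P is at the origin; P and H share the same y with |PH| = 44.5 and H in +x, so H = (44.5, 0). PU runs at 67.7° with |PU| = 30.7, so U = (11.6, 28.4). K is determined by |UK| = 28.1 and |KH| = 22.6 together: it lies at the intersection of circle(U, 28.1) and circle(H, 22.6). With |UH| = 43.4, the foot of the radical line on UH is 24.9 from U and the perpendicular offset is √(28.1² − 24.9²) = 13.0. Taking the right-of-UH solution: K = (22.0, 2.29).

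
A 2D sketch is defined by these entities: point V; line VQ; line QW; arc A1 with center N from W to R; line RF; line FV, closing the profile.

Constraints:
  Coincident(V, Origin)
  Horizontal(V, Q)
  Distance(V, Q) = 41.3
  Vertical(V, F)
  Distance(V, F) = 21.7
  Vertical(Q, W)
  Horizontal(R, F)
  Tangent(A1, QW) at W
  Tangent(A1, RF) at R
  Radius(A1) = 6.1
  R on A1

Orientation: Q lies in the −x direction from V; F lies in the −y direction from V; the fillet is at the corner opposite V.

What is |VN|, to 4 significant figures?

38.50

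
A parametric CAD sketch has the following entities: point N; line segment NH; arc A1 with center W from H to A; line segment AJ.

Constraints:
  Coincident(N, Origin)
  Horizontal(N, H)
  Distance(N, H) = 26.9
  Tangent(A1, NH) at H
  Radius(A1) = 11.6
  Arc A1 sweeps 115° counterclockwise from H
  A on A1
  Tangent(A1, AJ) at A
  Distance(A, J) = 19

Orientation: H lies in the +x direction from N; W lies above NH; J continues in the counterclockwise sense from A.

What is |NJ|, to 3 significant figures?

44.7

On A1, H sits at bearing -90° from W; a 115° counterclockwise sweep puts A at bearing 25°, so A = W + 11.6·(cos 25°, sin 25°) = (37.4, 16.5). A1 meets AJ tangentially, so WA is at right angles to AJ, so AJ runs along (−sin 25°, cos 25°); with |AJ| = 19.0, J = (29.4, 33.7). Then |NJ| = |J − N| = 44.7.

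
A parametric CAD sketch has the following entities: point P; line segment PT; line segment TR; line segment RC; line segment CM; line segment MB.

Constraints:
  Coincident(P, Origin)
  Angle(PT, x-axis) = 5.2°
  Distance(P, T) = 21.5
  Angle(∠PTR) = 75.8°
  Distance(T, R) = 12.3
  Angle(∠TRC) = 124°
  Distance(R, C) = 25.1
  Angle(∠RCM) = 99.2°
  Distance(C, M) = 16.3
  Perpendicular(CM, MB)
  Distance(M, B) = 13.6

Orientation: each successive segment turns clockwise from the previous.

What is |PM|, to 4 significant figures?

14.42

P is at the origin; PT runs at 5.2° with length 21.5, so T = (21.41, 1.949). ∠PTR = 75.8° gives TR at -99.00° from the x-axis; with |TR| = 12.3, R = (19.49, -10.20). ∠TRC = 124.0° gives RC at -155.0° from the x-axis; with |RC| = 25.1, C = (-3.261, -20.81). ∠RCM = 99.2° gives CM at 124.2° from the x-axis; with |CM| = 16.3, M = (-12.42, -7.326). Then |PM| = |M − P| = 14.42.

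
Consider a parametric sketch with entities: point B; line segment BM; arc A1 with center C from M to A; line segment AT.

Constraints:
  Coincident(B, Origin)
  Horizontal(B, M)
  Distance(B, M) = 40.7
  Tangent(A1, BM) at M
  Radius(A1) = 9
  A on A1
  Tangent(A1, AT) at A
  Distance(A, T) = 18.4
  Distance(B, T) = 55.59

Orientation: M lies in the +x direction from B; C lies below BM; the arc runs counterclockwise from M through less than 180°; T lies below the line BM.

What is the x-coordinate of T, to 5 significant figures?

47.926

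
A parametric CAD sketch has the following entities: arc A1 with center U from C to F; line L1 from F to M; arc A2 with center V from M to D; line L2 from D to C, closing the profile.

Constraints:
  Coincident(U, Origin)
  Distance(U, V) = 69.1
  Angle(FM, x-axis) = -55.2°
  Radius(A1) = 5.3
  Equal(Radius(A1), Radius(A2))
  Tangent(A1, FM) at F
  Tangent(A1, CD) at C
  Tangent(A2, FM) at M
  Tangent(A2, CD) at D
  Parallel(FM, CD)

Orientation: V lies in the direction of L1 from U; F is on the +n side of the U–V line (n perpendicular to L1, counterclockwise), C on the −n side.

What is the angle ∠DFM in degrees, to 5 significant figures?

8.7212°

The slot axis is L1's direction at -55.2°, so u = (cos -55.2°, sin -55.2°) = (0.57071, -0.82115) and n = (−sin -55.2°, cos -55.2°) = (0.82115, 0.57071). U is at the origin and V lies 69.1 along u from U, so V = 69.1·u = (39.436, -56.741). Tangency of A1 to both parallel lines with radius 5.3 puts F and C at U ± 5.3·n: F = (4.3521, 3.0248), C = (-4.3521, -3.0248). Equal radii place M and D the same way about V: M = V + 5.3·n = (43.788, -53.717), D = V − 5.3·n = (35.084, -59.766). Then cos ∠DFM = FD·FM / (|FD||FM|), giving 8.7212°.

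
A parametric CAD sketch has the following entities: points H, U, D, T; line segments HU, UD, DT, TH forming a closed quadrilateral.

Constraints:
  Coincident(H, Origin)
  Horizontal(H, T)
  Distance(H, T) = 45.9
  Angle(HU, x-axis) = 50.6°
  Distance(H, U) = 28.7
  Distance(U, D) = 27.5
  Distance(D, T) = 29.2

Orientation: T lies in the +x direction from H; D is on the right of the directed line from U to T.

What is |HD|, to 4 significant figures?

17.99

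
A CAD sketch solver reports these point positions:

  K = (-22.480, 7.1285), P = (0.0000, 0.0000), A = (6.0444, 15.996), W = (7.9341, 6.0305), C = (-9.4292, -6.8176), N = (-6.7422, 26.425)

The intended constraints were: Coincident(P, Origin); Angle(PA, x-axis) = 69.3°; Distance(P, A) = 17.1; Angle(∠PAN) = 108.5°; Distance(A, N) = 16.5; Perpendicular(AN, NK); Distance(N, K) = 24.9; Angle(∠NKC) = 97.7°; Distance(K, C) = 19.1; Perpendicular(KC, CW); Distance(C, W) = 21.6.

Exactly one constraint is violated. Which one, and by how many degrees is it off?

Perpendicular(KC, CW) — off by 6.60°.

P = (0.00, 0.00) ✓; PA at 69.30° ✓; |PA| = 17.10 ✓; ∠PAN = 108.5° ✓; |AN| = 16.50 ✓; ∠(AN, NK) = 90.00° ✓; |NK| = 24.90 ✓; ∠NKC = 97.70° ✓; |KC| = 19.10 ✓; ∠(KC, CW) = 83.40° ✗; |CW| = 21.60 ✓.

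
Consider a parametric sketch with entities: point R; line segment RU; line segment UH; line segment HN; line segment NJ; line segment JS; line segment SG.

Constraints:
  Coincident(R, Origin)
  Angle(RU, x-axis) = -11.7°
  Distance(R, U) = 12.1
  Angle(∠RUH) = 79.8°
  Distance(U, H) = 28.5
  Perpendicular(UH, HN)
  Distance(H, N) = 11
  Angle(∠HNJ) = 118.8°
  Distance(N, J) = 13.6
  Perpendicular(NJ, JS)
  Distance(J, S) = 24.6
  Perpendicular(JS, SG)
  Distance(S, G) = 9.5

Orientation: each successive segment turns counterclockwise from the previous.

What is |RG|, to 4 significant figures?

23.22

R is at the origin; RU runs at -11.7° with length 12.1, so U = (11.85, -2.454). ∠RUH = 79.8° gives UH at 88.50° from the x-axis; with |UH| = 28.5, H = (12.59, 26.04). The perpendicularity gives HN at right angles to UH, so HN runs at 178.5°; with |HN| = 11.0, N = (1.598, 26.32). ∠HNJ = 118.8° gives NJ at -120.3° from the x-axis; with |NJ| = 13.6, J = (-5.263, 14.58). NJ ⟂ JS, so JS runs at -30.30°; with |JS| = 24.6, S = (15.98, 2.171). JS is perpendicular to SG, so SG runs at 59.70°; with |SG| = 9.5, G = (20.77, 10.37). Then |RG| = |G − R| = 23.22.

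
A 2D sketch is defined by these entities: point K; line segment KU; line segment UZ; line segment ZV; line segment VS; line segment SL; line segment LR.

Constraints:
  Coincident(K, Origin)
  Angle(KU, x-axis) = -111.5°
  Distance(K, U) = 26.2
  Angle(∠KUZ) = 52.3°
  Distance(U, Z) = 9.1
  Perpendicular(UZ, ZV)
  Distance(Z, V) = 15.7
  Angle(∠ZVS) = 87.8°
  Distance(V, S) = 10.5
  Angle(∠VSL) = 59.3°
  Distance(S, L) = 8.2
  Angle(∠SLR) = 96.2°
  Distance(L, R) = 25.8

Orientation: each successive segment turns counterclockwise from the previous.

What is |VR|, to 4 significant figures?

17.55

K is at the origin; KU runs at -111.5° with length 26.2, so U = (-9.602, -24.38). ∠KUZ = 52.3° gives UZ at 16.20° from the x-axis; with |UZ| = 9.1, Z = (-0.8637, -21.84). The perpendicularity gives ZV at right angles to UZ, so ZV runs at 106.2°; with |ZV| = 15.7, V = (-5.244, -6.762). ∠ZVS = 87.8° gives VS at -161.6° from the x-axis; with |VS| = 10.5, S = (-15.21, -10.08). ∠VSL = 59.3° gives SL at -40.90° from the x-axis; with |SL| = 8.2, L = (-9.009, -15.44). ∠SLR = 96.2° gives LR at 42.90° from the x-axis; with |LR| = 25.8, R = (9.891, 2.118). Then |VR| = |R − V| = 17.55.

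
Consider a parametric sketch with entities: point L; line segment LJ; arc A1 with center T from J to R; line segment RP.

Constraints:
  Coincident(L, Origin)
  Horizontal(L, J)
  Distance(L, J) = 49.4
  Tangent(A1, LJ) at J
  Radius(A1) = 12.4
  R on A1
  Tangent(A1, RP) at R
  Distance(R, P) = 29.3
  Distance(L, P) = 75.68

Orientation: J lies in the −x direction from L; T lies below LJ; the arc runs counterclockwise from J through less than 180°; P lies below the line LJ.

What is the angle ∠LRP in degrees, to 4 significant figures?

104.5°

Checks: |TJ| = 12.40 ✓; |TR| = 12.40 ✓; ∠(TR, RP) = 90.00° ✓; |RP| = 29.30 ✓; |LP| = 75.68 ✓.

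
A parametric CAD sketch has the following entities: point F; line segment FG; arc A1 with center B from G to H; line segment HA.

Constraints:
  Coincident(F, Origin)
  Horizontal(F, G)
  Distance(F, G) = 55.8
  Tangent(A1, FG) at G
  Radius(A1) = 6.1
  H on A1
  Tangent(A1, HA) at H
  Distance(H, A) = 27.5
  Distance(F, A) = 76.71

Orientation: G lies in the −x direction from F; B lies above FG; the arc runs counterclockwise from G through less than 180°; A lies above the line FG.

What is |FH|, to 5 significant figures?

52.451

Checks: F.y = 0.00, G.y = 0.00 ✓; ∠(BG, GF) = 90.00° ✓; |BG| = 6.100 ✓; |BH| = 6.100 ✓; ∠(BH, HA) = 90.00° ✓; |HA| = 27.50 ✓; |FA| = 76.71 ✓.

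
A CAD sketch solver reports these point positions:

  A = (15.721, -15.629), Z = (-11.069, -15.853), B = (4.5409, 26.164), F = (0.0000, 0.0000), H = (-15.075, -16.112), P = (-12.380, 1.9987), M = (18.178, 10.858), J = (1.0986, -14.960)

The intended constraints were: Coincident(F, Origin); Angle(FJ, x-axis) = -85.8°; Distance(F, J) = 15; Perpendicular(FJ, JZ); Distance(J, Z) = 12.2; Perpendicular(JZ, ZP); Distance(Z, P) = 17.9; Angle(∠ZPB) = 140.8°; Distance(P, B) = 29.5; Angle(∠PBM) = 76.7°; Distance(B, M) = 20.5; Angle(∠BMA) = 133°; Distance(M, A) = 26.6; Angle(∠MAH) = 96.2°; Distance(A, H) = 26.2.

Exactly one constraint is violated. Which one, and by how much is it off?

Distance(A, H) = 26.2 — off by 4.60.

F = (0.00, 0.00) ✓; FJ at -85.80° ✓; |FJ| = 15.00 ✓; ∠(FJ, JZ) = 90.00° ✓; |JZ| = 12.20 ✓; ∠(JZ, ZP) = 90.00° ✓; |ZP| = 17.90 ✓; ∠ZPB = 140.8° ✓; |PB| = 29.50 ✓; ∠PBM = 76.70° ✓; |BM| = 20.50 ✓; ∠BMA = 133.0° ✓; |MA| = 26.60 ✓; ∠MAH = 96.20° ✓; |AH| = 30.80 ✗.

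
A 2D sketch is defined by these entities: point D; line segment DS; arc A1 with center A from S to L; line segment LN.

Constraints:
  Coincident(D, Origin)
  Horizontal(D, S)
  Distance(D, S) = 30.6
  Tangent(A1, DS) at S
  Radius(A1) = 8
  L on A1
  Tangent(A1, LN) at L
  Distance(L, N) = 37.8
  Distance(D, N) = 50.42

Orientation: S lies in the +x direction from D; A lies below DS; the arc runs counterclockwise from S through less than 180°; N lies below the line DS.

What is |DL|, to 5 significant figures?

23.905

D is at the origin; D and S share the same y with |DS| = 30.6 and S on the +x side, so S = (30.600, 0.0000). The tangent condition forces AS to be normal to DS, so A = S + (0, -8) = (30.600, -8.0000). Since AL ⟂ LN (tangency), |AN| = √(8.0² + 37.8²) = 38.637 regardless of where L sits on A1. So N lies on both circle(D, 50.42) and circle(A, 38.637); the below-DS intersection is N = (21.578, -45.569). L is the foot of the tangent from N: L = (22.603, -7.7831).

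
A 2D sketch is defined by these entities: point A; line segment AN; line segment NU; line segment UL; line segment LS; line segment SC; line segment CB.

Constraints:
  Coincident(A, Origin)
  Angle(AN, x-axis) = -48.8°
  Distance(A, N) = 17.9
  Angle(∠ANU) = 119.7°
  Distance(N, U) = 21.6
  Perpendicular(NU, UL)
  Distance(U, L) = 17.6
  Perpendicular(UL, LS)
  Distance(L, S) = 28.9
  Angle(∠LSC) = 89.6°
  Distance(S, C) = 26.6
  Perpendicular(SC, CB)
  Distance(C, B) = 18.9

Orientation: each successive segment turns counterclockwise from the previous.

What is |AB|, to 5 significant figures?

31.980

∠LSC = 89.6° gives SC at -78.100° from the x-axis; with |SC| = 26.6, C = (6.6132, -23.705). SC ⟂ CB, so CB runs at 11.900°; with |CB| = 18.9, B = (25.107, -19.808). Then |AB| = |B − A| = 31.980.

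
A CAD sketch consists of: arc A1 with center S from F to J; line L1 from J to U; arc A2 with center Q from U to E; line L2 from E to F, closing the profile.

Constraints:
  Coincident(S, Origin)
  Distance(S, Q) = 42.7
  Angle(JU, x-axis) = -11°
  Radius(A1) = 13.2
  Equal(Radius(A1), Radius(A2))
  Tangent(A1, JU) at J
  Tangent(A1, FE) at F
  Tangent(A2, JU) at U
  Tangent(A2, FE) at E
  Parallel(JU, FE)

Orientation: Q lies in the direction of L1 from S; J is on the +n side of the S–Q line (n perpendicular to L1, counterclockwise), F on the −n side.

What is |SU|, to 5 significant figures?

44.694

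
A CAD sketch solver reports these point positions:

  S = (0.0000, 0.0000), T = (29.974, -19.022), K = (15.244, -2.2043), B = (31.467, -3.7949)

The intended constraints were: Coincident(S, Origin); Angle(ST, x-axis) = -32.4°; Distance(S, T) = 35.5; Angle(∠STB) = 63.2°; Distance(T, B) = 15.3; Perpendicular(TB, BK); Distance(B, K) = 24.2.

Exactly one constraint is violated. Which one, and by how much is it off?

Distance(B, K) = 24.2 — off by 7.90.

S = (0.00, 0.00) ✓; ST at -32.40° ✓; |ST| = 35.50 ✓; ∠STB = 63.20° ✓; |TB| = 15.30 ✓; ∠(TB, BK) = 90.00° ✓; |BK| = 16.30 ✗.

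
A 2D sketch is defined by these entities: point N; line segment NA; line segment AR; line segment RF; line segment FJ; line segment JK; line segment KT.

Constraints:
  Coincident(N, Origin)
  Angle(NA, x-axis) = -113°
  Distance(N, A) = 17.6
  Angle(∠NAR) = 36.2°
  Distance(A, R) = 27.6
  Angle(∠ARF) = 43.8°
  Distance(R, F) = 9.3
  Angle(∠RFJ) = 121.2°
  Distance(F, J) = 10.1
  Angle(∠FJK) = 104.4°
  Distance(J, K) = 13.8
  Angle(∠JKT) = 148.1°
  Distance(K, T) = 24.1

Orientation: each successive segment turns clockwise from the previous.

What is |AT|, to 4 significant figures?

38.80

N is at the origin; NA runs at -113.0° with length 17.6, so A = (-6.877, -16.20). ∠NAR = 36.2° gives AR at 103.2° from the x-axis; with |AR| = 27.6, R = (-13.18, 10.67). ∠ARF = 43.8° gives RF at -33.00° from the x-axis; with |RF| = 9.3, F = (-5.380, 5.605). ∠RFJ = 121.2° gives FJ at -91.80° from the x-axis; with |FJ| = 10.1, J = (-5.697, -4.490). ∠FJK = 104.4° gives JK at -167.4° from the x-axis; with |JK| = 13.8, K = (-19.16, -7.501). ∠JKT = 148.1° gives KT at 160.7° from the x-axis; with |KT| = 24.1, T = (-41.91, 0.4648). Then |AT| = |T − A| = 38.80.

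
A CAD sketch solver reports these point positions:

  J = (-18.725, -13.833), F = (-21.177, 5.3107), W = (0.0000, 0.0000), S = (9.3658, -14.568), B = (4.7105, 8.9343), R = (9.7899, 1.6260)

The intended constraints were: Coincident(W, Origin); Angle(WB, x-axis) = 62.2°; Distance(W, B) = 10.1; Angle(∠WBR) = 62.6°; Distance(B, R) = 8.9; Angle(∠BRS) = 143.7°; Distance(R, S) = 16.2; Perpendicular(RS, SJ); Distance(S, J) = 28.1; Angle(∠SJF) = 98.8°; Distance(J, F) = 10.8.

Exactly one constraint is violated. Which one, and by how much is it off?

Distance(J, F) = 10.8 — off by 8.50.

W = (0.00, 0.00) ✓; WB at 62.20° ✓; |WB| = 10.10 ✓; ∠WBR = 62.60° ✓; |BR| = 8.900 ✓; ∠BRS = 143.7° ✓; |RS| = 16.20 ✓; ∠(RS, SJ) = 90.00° ✓; |SJ| = 28.10 ✓; ∠SJF = 98.80° ✓; |JF| = 19.30 ✗.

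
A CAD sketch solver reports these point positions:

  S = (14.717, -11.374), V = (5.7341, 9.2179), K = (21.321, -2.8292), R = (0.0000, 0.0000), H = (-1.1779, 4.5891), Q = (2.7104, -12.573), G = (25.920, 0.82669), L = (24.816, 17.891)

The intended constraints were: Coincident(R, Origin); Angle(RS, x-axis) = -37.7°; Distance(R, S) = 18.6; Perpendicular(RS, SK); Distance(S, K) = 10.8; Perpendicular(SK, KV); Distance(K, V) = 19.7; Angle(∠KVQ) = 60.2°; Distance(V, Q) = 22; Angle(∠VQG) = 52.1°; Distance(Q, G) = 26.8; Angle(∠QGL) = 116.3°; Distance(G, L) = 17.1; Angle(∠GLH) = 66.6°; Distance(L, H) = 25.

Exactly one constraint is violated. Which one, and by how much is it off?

Distance(L, H) = 25 — off by 4.20.

R = (0.00, 0.00) ✓; RS at -37.70° ✓; |RS| = 18.60 ✓; ∠(RS, SK) = 90.00° ✓; |SK| = 10.80 ✓; ∠(SK, KV) = 90.00° ✓; |KV| = 19.70 ✓; ∠KVQ = 60.20° ✓; |VQ| = 22.00 ✓; ∠VQG = 52.10° ✓; |QG| = 26.80 ✓; ∠QGL = 116.3° ✓; |GL| = 17.10 ✓; ∠GLH = 66.60° ✓; |LH| = 29.20 ✗.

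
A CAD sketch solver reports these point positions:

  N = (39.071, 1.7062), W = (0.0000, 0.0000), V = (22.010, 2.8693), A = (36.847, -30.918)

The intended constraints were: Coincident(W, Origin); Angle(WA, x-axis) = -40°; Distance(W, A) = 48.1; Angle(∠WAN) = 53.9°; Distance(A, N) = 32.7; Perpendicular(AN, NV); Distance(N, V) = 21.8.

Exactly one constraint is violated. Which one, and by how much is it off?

Distance(N, V) = 21.8 — off by 4.70.

W = (0.00, 0.00) ✓; WA at -40.00° ✓; |WA| = 48.10 ✓; ∠WAN = 53.90° ✓; |AN| = 32.70 ✓; ∠(AN, NV) = 90.00° ✓; |NV| = 17.10 ✗.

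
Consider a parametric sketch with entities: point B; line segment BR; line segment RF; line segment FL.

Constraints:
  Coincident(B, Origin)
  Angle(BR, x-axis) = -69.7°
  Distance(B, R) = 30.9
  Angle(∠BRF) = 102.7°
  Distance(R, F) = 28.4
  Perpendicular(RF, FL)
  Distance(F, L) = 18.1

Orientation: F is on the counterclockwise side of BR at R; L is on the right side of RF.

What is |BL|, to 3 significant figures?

59.7

B is at the origin; BR runs at -69.7° with length 30.9, so R = 30.9·(cos -69.7°, sin -69.7°) = (10.7, -29.0). ∠BRF = 102.7°, so RF runs at -69.7° + (180° − 102.7°) = 7.60° from the x-axis; with |RF| = 28.4, F = R + 28.4·(cos 7.60°, sin 7.60°) = (38.9, -25.2). RF ⟂ FL; with |FL| = 18.1 on the right of RF, L = F + 18.1·(0.132, -0.991) = (41.3, -43.2). Then |BL| = |L − B| = 59.7.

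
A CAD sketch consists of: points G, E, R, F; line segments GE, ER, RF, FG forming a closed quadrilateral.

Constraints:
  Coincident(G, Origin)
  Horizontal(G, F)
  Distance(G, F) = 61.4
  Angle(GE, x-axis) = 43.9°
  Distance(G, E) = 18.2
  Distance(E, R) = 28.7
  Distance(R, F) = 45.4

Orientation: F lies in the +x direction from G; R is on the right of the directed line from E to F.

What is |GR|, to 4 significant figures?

24.33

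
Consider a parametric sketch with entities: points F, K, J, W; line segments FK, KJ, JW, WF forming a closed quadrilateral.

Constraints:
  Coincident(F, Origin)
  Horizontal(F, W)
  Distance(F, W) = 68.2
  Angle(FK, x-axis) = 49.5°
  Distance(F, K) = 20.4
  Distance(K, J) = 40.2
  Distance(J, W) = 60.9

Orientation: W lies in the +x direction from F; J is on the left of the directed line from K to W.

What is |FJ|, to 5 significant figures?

60.394

Checks: |KJ| = 40.20 ✓; |JW| = 60.90 ✓.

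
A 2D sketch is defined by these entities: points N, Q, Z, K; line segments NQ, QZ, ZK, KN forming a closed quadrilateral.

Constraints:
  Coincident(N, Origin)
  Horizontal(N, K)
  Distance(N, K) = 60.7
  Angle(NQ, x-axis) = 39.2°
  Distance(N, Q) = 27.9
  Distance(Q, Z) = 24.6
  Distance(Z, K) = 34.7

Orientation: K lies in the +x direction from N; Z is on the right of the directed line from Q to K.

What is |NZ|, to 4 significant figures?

27.38

Checks: |QZ| = 24.60 ✓; |ZK| = 34.70 ✓.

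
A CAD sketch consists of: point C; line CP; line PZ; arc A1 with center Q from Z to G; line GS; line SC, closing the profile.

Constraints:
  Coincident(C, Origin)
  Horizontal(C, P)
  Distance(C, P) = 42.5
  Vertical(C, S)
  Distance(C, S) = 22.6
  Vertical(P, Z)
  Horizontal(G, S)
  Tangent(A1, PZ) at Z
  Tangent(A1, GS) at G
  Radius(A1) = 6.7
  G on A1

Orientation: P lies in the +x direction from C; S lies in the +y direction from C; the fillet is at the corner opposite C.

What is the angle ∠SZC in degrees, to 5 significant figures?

29.470°

C is at the origin; C and P share the same y with |CP| = 42.5 and P on the +x side, so P = (42.500, 0.0000). C and S share the same x with |CS| = 22.6 and S on the +y side, so S = (0.0000, 22.600). The virtual corner opposite C is at (42.500, 22.600). The tangent condition forces QZ to be normal to PZ and since A1 is tangent to GS there, QG ⟂ GS, with radius 6.7, so the center Q sits 6.7 in from both sides at Q = (35.800, 15.900). That places the tangent points at Z = (42.500, 15.900) on PZ and G = (35.800, 22.600) on GS. Then cos ∠SZC = ZS·ZC / (|ZS||ZC|), giving 29.470°.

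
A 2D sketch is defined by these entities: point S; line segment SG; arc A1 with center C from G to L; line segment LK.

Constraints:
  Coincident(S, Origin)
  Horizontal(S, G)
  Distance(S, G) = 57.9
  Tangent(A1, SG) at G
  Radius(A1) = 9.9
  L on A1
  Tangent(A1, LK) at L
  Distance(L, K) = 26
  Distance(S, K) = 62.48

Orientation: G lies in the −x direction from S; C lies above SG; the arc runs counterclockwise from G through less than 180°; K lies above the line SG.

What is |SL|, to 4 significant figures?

49.26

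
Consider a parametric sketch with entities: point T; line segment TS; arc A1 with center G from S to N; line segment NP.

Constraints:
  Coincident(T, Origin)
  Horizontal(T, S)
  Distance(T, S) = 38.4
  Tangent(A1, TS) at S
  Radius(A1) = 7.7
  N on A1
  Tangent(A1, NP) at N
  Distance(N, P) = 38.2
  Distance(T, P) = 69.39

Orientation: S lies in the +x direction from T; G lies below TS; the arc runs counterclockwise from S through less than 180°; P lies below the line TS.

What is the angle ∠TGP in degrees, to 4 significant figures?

125.3°

T is at the origin; TS is horizontal with |TS| = 38.4 and S on the +x side, so S = (38.40, 0.000). A1 meets TS tangentially, so GS is at right angles to TS, so G = S + (0, -7.7) = (38.40, -7.700). Since GN ⟂ NP (tangency), |GP| = √(7.7² + 38.2²) = 38.97 regardless of where N sits on A1. So P lies on both circle(T, 69.39) and circle(G, 38.97); the below-TS intersection is P = (54.21, -43.32). N is the foot of the tangent from P: N = (32.12, -12.15).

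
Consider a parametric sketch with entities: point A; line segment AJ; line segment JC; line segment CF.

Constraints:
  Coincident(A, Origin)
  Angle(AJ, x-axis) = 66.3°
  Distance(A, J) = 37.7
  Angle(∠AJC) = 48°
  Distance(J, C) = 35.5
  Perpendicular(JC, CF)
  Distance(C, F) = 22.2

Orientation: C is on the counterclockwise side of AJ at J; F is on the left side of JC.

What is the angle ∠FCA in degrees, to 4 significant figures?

20.14°

A is at the origin; AJ runs at 66.3° with length 37.7, so J = 37.7·(cos 66.3°, sin 66.3°) = (15.15, 34.52). ∠AJC = 48.0°, so JC runs at 66.3° + (180° − 48.0°) = 198.3° from the x-axis; with |JC| = 35.5, C = J + 35.5·(cos 198.3°, sin 198.3°) = (-18.55, 23.37). The perpendicularity gives CF at right angles to JC; with |CF| = 22.2 on the left of JC, F = C + 22.2·(0.3140, -0.9494) = (-11.58, 2.297). Then cos ∠FCA = CF·CA / (|CF||CA|), giving 20.14°.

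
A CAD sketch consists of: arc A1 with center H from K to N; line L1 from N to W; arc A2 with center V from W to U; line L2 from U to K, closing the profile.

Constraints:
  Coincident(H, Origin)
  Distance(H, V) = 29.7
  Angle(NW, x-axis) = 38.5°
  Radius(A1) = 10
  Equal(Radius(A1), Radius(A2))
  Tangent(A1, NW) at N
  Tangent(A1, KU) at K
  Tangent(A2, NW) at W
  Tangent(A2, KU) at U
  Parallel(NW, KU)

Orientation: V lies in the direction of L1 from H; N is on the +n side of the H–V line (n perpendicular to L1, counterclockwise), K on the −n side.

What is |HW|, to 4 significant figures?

31.34

The slot axis is L1's direction at 38.5°, so u = (cos 38.5°, sin 38.5°) = (0.7826, 0.6225) and n = (−sin 38.5°, cos 38.5°) = (-0.6225, 0.7826). H is at the origin and V lies 29.7 along u from H, so V = 29.7·u = (23.24, 18.49). Tangency of A1 to both parallel lines with radius 10.0 puts N and K at H ± 10.0·n: N = (-6.225, 7.826), K = (6.225, -7.826). Equal radii place W and U the same way about V: W = V + 10.0·n = (17.02, 26.31), U = V − 10.0·n = (29.47, 10.66). Then |HW| = |W − H| = 31.34.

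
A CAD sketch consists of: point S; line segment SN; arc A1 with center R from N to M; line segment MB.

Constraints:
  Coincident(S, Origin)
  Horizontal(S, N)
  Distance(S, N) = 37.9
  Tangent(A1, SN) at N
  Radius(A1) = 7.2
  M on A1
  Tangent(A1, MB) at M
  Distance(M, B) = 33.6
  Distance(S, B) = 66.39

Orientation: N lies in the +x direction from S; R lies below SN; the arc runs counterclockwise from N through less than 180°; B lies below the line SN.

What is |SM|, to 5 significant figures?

34.732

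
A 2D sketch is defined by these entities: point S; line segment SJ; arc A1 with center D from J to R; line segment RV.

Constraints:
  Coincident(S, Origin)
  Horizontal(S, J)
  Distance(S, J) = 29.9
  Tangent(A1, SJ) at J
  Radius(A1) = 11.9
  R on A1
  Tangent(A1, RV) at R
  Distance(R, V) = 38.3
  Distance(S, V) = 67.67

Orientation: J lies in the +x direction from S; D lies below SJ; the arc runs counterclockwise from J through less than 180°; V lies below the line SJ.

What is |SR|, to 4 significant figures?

29.39

Checks: |DJ| = 11.90 ✓; |DR| = 11.90 ✓; ∠(DR, RV) = 90.00° ✓; |RV| = 38.30 ✓; |SV| = 67.67 ✓.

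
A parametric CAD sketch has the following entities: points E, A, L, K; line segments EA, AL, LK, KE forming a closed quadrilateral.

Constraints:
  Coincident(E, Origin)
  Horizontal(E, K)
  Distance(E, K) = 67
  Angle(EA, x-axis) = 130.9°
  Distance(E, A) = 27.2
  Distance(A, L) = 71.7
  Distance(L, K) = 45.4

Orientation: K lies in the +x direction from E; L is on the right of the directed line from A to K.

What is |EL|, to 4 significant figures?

44.62

Checks: |AL| = 71.70 ✓; |LK| = 45.40 ✓.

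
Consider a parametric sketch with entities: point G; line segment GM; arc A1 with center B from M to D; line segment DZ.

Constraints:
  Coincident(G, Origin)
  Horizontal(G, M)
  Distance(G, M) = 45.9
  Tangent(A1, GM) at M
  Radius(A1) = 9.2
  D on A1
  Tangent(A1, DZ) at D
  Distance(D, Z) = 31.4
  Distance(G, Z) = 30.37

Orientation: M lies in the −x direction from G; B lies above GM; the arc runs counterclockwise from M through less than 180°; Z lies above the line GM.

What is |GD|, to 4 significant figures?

39.47

Checks: |GM| = 45.90 ✓; |BD| = 9.200 ✓; ∠(BD, DZ) = 90.00° ✓; |DZ| = 31.40 ✓; |GZ| = 30.37 ✓.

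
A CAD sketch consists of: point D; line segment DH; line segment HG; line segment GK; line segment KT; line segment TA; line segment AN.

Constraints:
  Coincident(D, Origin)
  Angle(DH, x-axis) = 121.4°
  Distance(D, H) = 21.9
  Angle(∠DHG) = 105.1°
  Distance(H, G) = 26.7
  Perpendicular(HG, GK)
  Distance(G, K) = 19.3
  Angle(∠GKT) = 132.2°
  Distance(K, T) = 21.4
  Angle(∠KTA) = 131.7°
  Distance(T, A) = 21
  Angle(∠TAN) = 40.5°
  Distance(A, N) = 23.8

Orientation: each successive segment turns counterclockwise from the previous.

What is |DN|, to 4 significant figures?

15.63

D is at the origin; DH runs at 121.4° with length 21.9, so H = (-11.41, 18.69). ∠DHG = 105.1° gives HG at -163.7° from the x-axis; with |HG| = 26.7, G = (-37.04, 11.20). HG is perpendicular to GK, so GK runs at -73.70°; with |GK| = 19.3, K = (-31.62, -7.325). ∠GKT = 132.2° gives KT at -25.90° from the x-axis; with |KT| = 21.4, T = (-12.37, -16.67). ∠KTA = 131.7° gives TA at 22.40° from the x-axis; with |TA| = 21.0, A = (7.046, -8.670). ∠TAN = 40.5° gives AN at 161.9° from the x-axis; with |AN| = 23.8, N = (-15.58, -1.276). Then |DN| = |N − D| = 15.63.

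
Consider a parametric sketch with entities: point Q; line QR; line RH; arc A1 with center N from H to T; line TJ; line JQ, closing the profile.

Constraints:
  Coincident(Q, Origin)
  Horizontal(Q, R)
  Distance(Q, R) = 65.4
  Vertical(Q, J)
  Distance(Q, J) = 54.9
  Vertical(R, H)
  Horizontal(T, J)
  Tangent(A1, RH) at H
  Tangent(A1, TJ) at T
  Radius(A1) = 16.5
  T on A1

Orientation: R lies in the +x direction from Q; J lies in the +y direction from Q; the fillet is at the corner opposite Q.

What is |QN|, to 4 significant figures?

62.18

Q is at the origin; Q and R share the same y with |QR| = 65.4 and R on the +x side, so R = (65.40, 0.000). QJ is vertical with |QJ| = 54.9 and J on the +y side, so J = (0.000, 54.90). The virtual corner opposite Q is at (65.40, 54.90). A1 meets RH tangentially, so NH is at right angles to RH and tangency of A1 to TJ means the radius NT is perpendicular to TJ, with radius 16.5, so the center N sits 16.5 in from both sides at N = (48.90, 38.40). Then |QN| = |N − Q| = 62.18.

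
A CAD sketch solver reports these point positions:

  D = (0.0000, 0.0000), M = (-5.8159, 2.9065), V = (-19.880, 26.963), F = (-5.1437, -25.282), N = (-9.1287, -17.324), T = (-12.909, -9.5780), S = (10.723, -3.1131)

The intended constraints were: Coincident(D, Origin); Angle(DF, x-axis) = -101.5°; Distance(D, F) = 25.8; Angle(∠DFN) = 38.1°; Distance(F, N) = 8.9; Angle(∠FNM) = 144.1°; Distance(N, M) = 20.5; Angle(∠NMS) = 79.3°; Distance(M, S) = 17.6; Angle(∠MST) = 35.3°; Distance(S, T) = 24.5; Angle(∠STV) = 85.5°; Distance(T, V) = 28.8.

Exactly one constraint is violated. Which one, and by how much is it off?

Distance(T, V) = 28.8 — off by 8.40.

D = (0.00, 0.00) ✓; DF at -101.5° ✓; |DF| = 25.80 ✓; ∠DFN = 38.10° ✓; |FN| = 8.900 ✓; ∠FNM = 144.1° ✓; |NM| = 20.50 ✓; ∠NMS = 79.30° ✓; |MS| = 17.60 ✓; ∠MST = 35.30° ✓; |ST| = 24.50 ✓; ∠STV = 85.50° ✓; |TV| = 37.20 ✗.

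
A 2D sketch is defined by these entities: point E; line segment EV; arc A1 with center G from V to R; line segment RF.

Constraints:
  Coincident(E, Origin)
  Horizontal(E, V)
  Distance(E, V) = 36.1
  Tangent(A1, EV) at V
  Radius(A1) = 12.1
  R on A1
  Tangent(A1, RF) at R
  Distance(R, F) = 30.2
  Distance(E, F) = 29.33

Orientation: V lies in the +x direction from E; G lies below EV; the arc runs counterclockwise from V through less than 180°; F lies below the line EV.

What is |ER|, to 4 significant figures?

27.01

E is at the origin; EV is horizontal with |EV| = 36.1 and V on the +x side, so V = (36.10, 0.000). The tangent condition forces GV to be normal to EV, so G = V + (0, -12.1) = (36.10, -12.10). Since GR ⟂ RF (tangency), |GF| = √(12.1² + 30.2²) = 32.53 regardless of where R sits on A1. So F lies on both circle(E, 29.33) and circle(G, 32.53); the below-EV intersection is F = (7.862, -28.26). R is the foot of the tangent from F: R = (26.62, -4.586).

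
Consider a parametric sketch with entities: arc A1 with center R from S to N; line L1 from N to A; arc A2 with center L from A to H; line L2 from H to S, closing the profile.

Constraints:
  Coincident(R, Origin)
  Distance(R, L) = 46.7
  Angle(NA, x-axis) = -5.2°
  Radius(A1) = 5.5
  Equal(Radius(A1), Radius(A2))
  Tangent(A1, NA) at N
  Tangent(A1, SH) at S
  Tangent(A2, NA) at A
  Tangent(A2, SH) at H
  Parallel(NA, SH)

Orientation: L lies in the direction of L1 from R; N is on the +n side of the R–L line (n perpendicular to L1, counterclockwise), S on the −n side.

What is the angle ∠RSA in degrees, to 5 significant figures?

76.746°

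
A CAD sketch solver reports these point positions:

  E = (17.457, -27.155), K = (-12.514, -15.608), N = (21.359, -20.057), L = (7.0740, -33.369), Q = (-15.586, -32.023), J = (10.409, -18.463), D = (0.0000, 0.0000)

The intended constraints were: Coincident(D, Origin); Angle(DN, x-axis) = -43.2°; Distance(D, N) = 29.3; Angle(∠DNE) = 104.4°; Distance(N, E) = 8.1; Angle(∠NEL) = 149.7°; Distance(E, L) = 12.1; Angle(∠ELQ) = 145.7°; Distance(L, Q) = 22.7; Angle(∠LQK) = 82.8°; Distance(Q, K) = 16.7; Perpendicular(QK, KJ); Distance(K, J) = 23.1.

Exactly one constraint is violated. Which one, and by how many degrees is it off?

Perpendicular(QK, KJ) — off by 3.50°.

D = (0.00, 0.00) ✓; DN at -43.20° ✓; |DN| = 29.30 ✓; ∠DNE = 104.4° ✓; |NE| = 8.100 ✓; ∠NEL = 149.7° ✓; |EL| = 12.10 ✓; ∠ELQ = 145.7° ✓; |LQ| = 22.70 ✓; ∠LQK = 82.80° ✓; |QK| = 16.70 ✓; ∠(QK, KJ) = 86.50° ✗; |KJ| = 23.10 ✓.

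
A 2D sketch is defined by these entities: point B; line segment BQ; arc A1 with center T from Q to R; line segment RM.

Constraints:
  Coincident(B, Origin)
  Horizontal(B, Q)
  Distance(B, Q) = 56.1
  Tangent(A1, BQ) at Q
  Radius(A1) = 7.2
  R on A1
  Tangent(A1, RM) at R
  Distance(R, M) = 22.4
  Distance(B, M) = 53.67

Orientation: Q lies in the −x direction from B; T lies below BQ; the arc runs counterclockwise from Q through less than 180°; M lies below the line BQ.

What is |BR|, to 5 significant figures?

62.464

Checks: |TQ| = 7.200 ✓; |TR| = 7.200 ✓; ∠(TR, RM) = 90.00° ✓; |RM| = 22.40 ✓; |BM| = 53.67 ✓.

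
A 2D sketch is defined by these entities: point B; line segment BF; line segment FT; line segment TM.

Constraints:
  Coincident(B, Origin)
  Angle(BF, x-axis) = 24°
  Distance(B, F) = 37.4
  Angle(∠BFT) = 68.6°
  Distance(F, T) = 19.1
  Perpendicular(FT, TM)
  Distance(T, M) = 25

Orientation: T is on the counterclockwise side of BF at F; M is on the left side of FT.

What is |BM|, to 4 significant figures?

11.23

B is at the origin; BF runs at 24.0° with length 37.4, so F = 37.4·(cos 24.0°, sin 24.0°) = (34.17, 15.21). ∠BFT = 68.6°, so FT runs at 24.0° + (180° − 68.6°) = 135.4° from the x-axis; with |FT| = 19.1, T = F + 19.1·(cos 135.4°, sin 135.4°) = (20.57, 28.62). FT ⟂ TM; with |TM| = 25.0 on the left of FT, M = T + 25.0·(-0.7022, -0.7120) = (3.013, 10.82). Then |BM| = |M − B| = 11.23.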